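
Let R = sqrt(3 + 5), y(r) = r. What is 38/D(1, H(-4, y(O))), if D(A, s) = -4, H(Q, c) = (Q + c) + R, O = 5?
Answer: -19/2 ≈ -9.5000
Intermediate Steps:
R = 2*sqrt(2) (R = sqrt(8) = 2*sqrt(2) ≈ 2.8284)
H(Q, c) = Q + c + 2*sqrt(2) (H(Q, c) = (Q + c) + 2*sqrt(2) = Q + c + 2*sqrt(2))
38/D(1, H(-4, y(O))) = 38/(-4) = -1/4*38 = -19/2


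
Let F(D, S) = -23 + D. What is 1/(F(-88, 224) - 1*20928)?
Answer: -1/21039 ≈ -4.7531e-5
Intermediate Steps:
1/(F(-88, 224) - 1*20928) = 1/((-23 - 88) - 1*20928) = 1/(-111 - 20928) = 1/(-21039) = -1/21039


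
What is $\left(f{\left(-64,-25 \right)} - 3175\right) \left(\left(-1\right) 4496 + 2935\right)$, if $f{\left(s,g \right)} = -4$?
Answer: $4962419$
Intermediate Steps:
$\left(f{\left(-64,-25 \right)} - 3175\right) \left(\left(-1\right) 4496 + 2935\right) = \left(-4 - 3175\right) \left(\left(-1\right) 4496 + 2935\right) = - 3179 \left(-4496 + 2935\right) = \left(-3179\right) \left(-1561\right) = 4962419$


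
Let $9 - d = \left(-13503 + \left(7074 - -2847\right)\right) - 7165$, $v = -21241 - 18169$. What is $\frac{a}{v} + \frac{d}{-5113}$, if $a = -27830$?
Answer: $- \frac{28159917}{20150333} \approx -1.3975$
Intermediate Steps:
$v = -39410$
$d = 10756$ ($d = 9 - \left(\left(-13503 + \left(7074 - -2847\right)\right) - 7165\right) = 9 - \left(\left(-13503 + \left(7074 + 2847\right)\right) - 7165\right) = 9 - \left(\left(-13503 + 9921\right) - 7165\right) = 9 - \left(-3582 - 7165\right) = 9 - -10747 = 9 + 10747 = 10756$)
$\frac{a}{v} + \frac{d}{-5113} = - \frac{27830}{-39410} + \frac{10756}{-5113} = \left(-27830\right) \left(- \frac{1}{39410}\right) + 10756 \left(- \frac{1}{5113}\right) = \frac{2783}{3941} - \frac{10756}{5113} = - \frac{28159917}{20150333}$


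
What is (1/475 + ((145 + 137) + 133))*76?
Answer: 788504/25 ≈ 31540.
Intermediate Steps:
(1/475 + ((145 + 137) + 133))*76 = (1/475 + (282 + 133))*76 = (1/475 + 415)*76 = (197126/475)*76 = 788504/25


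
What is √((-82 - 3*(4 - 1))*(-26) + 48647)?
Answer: √51013 ≈ 225.86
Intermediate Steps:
√((-82 - 3*(4 - 1))*(-26) + 48647) = √((-82 - 3*3)*(-26) + 48647) = √((-82 - 9)*(-26) + 48647) = √(-91*(-26) + 48647) = √(2366 + 48647) = √51013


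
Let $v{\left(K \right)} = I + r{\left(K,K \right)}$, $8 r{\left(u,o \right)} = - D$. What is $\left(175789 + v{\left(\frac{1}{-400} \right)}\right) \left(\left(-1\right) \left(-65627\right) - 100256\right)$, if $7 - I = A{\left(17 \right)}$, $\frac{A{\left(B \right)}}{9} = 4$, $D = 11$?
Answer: $- \frac{48690763401}{8} \approx -6.0863 \cdot 10^{9}$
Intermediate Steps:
$A{\left(B \right)} = 36$ ($A{\left(B \right)} = 9 \cdot 4 = 36$)
$I = -29$ ($I = 7 - 36 = -29$)
$r{\left(u,o \right)} = - \frac{11}{8}$ ($r{\left(u,o \right)} = \frac{\left(-1\right) 11}{8} = \frac{1}{8} \left(-11\right) = - \frac{11}{8}$)
$v{\left(K \right)} = - \frac{243}{8}$ ($v{\left(K \right)} = -29 - \frac{11}{8} = - \frac{243}{8}$)
$\left(175789 + v{\left(\frac{1}{-400} \right)}\right) \left(\left(-1\right) \left(-65627\right) - 100256\right) = \left(175789 - \frac{243}{8}\right) \left(\left(-1\right) \left(-65627\right) - 100256\right) = \frac{1406069 \left(65627 - 100256\right)}{8} = \frac{1406069}{8} \left(-34629\right) = - \frac{48690763401}{8}$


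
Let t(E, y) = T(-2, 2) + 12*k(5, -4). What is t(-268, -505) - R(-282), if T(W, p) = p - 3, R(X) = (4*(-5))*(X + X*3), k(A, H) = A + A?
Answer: -22441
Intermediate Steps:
k(A, H) = 2*A
R(X) = -80*X (R(X) = -20*(X + 3*X) = -80*X)
T(W, p) = -3 + p
t(E, y) = 119 (t(E, y) = (-3 + 2) + 12*(2*5) = -1 + 12*10 = -1 + 120 = 119)
t(-268, -505) - R(-282) = 119 - (-80)*(-282) = 119 - 1*22560 = 119 - 22560 = -22441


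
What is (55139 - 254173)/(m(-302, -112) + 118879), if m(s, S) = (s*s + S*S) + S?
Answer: -199034/222515 ≈ -0.89447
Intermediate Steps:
m(s, S) = S + S**2 + s**2 (m(s, S) = (s**2 + S**2) + S = (S**2 + s**2) + S = S + S**2 + s**2)
(55139 - 254173)/(m(-302, -112) + 118879) = (55139 - 254173)/((-112 + (-112)**2 + (-302)**2) + 118879) = -199034/((-112 + 12544 + 91204) + 118879) = -199034/(103636 + 118879) = -199034/222515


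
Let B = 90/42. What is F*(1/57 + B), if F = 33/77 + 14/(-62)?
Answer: 37928/86583 ≈ 0.43805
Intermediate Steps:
B = 15/7 (B = 90*(1/42) = 15/7 ≈ 2.1429)
F = 44/217 (F = 33*(1/77) + 14*(-1/62) = 3/7 - 7/31 = 44/217 ≈ 0.20276)
F*(1/57 + B) = 44*(1/57 + 15/7)/217 = (44/217)*(862/399) = 37928/86583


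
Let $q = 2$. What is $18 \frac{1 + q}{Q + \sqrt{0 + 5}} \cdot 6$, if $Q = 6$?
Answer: $\frac{1944}{31} - \frac{324 \sqrt{5}}{31} \approx 39.339$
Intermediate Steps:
$18 \frac{1 + q}{Q + \sqrt{0 + 5}} \cdot 6 = 18 \frac{1 + 2}{6 + \sqrt{0 + 5}} \cdot 6 = 18 \frac{3}{6 + \sqrt{5}} \cdot 6 = \frac{54}{6 + \sqrt{5}} \cdot 6 = \frac{324}{6 + \sqrt{5}}$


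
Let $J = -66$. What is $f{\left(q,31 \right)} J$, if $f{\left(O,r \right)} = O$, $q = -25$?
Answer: $1650$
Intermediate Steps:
$f{\left(q,31 \right)} J = \left(-25\right) \left(-66\right) = 1650$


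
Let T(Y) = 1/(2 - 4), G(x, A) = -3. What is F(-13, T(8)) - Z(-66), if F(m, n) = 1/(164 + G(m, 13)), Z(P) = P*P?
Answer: -701315/161 ≈ -4356.0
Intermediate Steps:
Z(P) = P**2
T(Y) = -1/2 (T(Y) = 1/(-2) = -1/2)
F(m, n) = 1/161 (F(m, n) = 1/(164 - 3) = 1/161)
F(-13, T(8)) - Z(-66) = 1/161 - 1*(-66)**2 = 1/161 - 1*4356 = 1/161 - 4356 = -701315/161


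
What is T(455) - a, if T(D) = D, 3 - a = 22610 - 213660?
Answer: -190598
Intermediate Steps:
a = 191053 (a = 3 - (22610 - 213660) = 3 - 1*(-191050) = 3 + 191050 = 191053)
T(455) - a = 455 - 1*191053 = 455 - 191053 = -190598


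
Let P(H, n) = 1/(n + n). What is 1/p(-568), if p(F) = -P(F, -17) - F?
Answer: 34/19313 ≈ 0.0017605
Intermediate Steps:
P(H, n) = 1/(2*n)
p(F) = 1/34 - F (p(F) = -1/(2*(-17)) - F = -(-1)/(2*17) - F = -1*(-1/34) - F = 1/34 - F)
1/p(-568) = 1/(1/34 - 1*(-568)) = 1/(1/34 + 568) = 1/(19313/34) = 34/19313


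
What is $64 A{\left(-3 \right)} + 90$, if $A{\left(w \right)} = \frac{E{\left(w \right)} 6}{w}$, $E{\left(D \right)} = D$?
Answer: $474$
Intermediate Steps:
$A{\left(w \right)} = 6$ ($A{\left(w \right)} = \frac{w 6}{w} = \frac{6 w}{w} = 6$)
$64 A{\left(-3 \right)} + 90 = 64 \cdot 6 + 90 = 384 + 90 = 474$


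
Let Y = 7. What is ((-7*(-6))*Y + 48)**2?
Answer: 116964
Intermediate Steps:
((-7*(-6))*Y + 48)**2 = (-7*(-6)*7 + 48)**2 = (42*7 + 48)**2 = (294 + 48)**2 = 342**2 = 116964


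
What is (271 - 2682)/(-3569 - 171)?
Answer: 2411/3740 ≈ 0.64465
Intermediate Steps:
(271 - 2682)/(-3569 - 171) = -2411/(-3740) = -2411*(-1/3740) = 2411/3740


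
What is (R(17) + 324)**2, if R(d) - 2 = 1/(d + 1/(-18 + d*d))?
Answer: 2257443145441/21233664 ≈ 1.0631e+5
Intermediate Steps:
R(d) = 2 + 1/(d + 1/(-18 + d**2)) (R(d) = 2 + 1/(d + 1/(-18 + d*d)) = 2 + 1/(d + 1/(-18 + d**2)))
(R(17) + 324)**2 = ((-16 + 17**2 - 36*17 + 2*17**3)/(1 + 17**3 - 18*17) + 324)**2 = ((-16 + 289 - 612 + 2*4913)/(1 + 4913 - 306) + 324)**2 = ((-16 + 289 - 612 + 9826)/4608 + 324)**2 = ((1/4608)*9487 + 324)**2 = (9487/4608 + 324)**2 = (1502479/4608)**2 = 2257443145441/21233664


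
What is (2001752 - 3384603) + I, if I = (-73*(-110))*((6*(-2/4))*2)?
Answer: -1431031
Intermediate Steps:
I = -48180 (I = 8030*((6*(-2*¼))*2) = 8030*((6*(-½))*2) = 8030*(-3*2) = 8030*(-6) = -48180)
(2001752 - 3384603) + I = (2001752 - 3384603) - 48180 = -1382851 - 48180 = -1431031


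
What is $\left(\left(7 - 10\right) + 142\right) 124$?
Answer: $17236$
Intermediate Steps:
$\left(\left(7 - 10\right) + 142\right) 124 = \left(-3 + 142\right) 124 = 139 \cdot 124 = 17236$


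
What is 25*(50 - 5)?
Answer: 1125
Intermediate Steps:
25*(50 - 5) = 25*45 = 1125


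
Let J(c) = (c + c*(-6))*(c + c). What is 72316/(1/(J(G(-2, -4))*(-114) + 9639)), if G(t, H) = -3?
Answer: 1439016084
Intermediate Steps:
J(c) = -10*c**2 (J(c) = (c - 6*c)*(2*c) = (-5*c)*(2*c) = -10*c**2)
72316/(1/(J(G(-2, -4))*(-114) + 9639)) = 72316/(1/(-10*(-3)**2*(-114) + 9639)) = 72316/(1/(-10*9*(-114) + 9639)) = 72316/(1/(-90*(-114) + 9639)) = 72316/(1/(10260 + 9639)) = 72316/(1/19899) = 72316*19899 = 1439016084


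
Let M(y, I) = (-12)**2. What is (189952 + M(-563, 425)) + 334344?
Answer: 524440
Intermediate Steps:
M(y, I) = 144
(189952 + M(-563, 425)) + 334344 = (189952 + 144) + 334344 = 190096 + 334344 = 524440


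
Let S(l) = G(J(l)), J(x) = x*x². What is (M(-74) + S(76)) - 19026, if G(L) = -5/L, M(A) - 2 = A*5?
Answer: -8513500549/438976 ≈ -19394.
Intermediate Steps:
J(x) = x³
M(A) = 2 + 5*A (M(A) = 2 + A*5 = 2 + 5*A)
S(l) = -5/l³
(M(-74) + S(76)) - 19026 = ((2 + 5*(-74)) - 5/76³) - 19026 = ((2 - 370) - 5*1/438976) - 19026 = (-368 - 5/438976) - 19026 = -161543173/438976 - 19026 = -8513500549/438976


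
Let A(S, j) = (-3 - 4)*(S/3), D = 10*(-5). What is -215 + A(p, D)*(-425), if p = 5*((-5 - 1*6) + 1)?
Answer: -149395/3 ≈ -49798.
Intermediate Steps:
D = -50
p = -50 (p = 5*((-5 - 6) + 1) = 5*(-11 + 1) = 5*(-10) = -50)
A(S, j) = -7*S/3
-215 + A(p, D)*(-425) = -215 - 7/3*(-50)*(-425) = -215 + (350/3)*(-425) = -215 - 148750/3 = -149395/3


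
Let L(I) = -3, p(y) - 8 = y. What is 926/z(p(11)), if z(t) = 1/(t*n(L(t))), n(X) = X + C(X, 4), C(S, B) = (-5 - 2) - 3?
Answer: -228722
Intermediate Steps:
C(S, B) = -10 (C(S, B) = -7 - 3 = -10)
p(y) = 8 + y
n(X) = -10 + X (n(X) = X - 10 = -10 + X)
z(t) = -1/(13*t) (z(t) = 1/(t*(-10 - 3)) = 1/(t*(-13)) = -1/13/t = -1/(13*t))
926/z(p(11)) = 926/((-1/(13*(8 + 11)))) = 926/((-1/13/19)) = 926/((-1/13*1/19)) = 926/(-1/247) = 926*(-247) = -228722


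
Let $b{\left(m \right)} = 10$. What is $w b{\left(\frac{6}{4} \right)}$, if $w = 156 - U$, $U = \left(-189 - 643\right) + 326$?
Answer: $6620$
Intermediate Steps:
$U = -506$ ($U = -832 + 326 = -506$)
$w = 662$ ($w = 156 - -506 = 156 + 506 = 662$)
$w b{\left(\frac{6}{4} \right)} = 662 \cdot 10 = 6620$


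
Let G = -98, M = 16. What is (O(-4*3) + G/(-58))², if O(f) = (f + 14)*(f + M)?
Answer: 78961/841 ≈ 93.889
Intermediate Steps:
O(f) = (14 + f)*(16 + f) (O(f) = (f + 14)*(f + 16) = (14 + f)*(16 + f))
(O(-4*3) + G/(-58))² = ((224 + (-4*3)² + 30*(-4*3)) - 98/(-58))² = ((224 + (-12)² + 30*(-12)) - 98*(-1/58))² = ((224 + 144 - 360) + 49/29)² = (8 + 49/29)² = (281/29)² = 78961/841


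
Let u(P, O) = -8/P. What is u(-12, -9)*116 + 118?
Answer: 586/3 ≈ 195.33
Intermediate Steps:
u(-12, -9)*116 + 118 = -8/(-12)*116 + 118 = -8*(-1/12)*116 + 118 = (⅔)*116 + 118 = 232/3 + 118 = 586/3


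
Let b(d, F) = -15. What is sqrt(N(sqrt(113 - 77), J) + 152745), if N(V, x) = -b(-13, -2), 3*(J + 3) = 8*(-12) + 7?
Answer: 2*sqrt(38190) ≈ 390.85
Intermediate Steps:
J = -98/3 (J = -3 + (8*(-12) + 7)/3 = -3 + (-96 + 7)/3 = -3 + (1/3)*(-89) = -3 - 89/3 = -98/3 ≈ -32.667)
N(V, x) = 15 (N(V, x) = -1*(-15) = 15)
sqrt(N(sqrt(113 - 77), J) + 152745) = sqrt(15 + 152745) = sqrt(152760) = 2*sqrt(38190)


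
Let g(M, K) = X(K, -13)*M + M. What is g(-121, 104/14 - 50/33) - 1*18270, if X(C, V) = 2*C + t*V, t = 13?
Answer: 13166/21 ≈ 626.95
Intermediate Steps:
X(C, V) = 2*C + 13*V
g(M, K) = M + M*(-169 + 2*K) (g(M, K) = (2*K + 13*(-13))*M + M = (2*K - 169)*M + M = (-169 + 2*K)*M + M = M*(-169 + 2*K) + M = M + M*(-169 + 2*K))
g(-121, 104/14 - 50/33) - 1*18270 = 2*(-121)*(-84 + (104/14 - 50/33)) - 1*18270 = 2*(-121)*(-84 + (104*(1/14) - 50*1/33)) - 18270 = 2*(-121)*(-84 + (52/7 - 50/33)) - 18270 = 2*(-121)*(-84 + 1366/231) - 18270 = 2*(-121)*(-18038/231) - 18270 = 396836/21 - 18270 = 13166/21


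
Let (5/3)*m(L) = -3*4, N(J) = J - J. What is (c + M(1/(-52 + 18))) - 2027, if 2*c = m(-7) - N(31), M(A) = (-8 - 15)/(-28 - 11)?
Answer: -395852/195 ≈ -2030.0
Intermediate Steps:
N(J) = 0
m(L) = -36/5 (m(L) = 3*(-3*4)/5 = (⅗)*(-12) = -36/5)
M(A) = 23/39 (M(A) = -23/(-39) = -23*(-1/39) = 23/39)
c = -18/5 (c = (-36/5 - 1*0)/2 = (-36/5 + 0)/2 = (½)*(-36/5) = -18/5 ≈ -3.6000)
(c + M(1/(-52 + 18))) - 2027 = (-18/5 + 23/39) - 2027 = -587/195 - 2027 = -395852/195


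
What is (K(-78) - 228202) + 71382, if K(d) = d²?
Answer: -150736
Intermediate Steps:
(K(-78) - 228202) + 71382 = ((-78)² - 228202) + 71382 = (6084 - 228202) + 71382 = -222118 + 71382 = -150736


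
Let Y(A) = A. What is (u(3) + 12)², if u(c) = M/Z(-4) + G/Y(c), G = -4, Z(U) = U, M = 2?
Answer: 3721/36 ≈ 103.36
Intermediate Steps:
u(c) = -½ - 4/c (u(c) = 2/(-4) - 4/c = 2*(-¼) - 4/c = -½ - 4/c)
(u(3) + 12)² = ((½)*(-8 - 1*3)/3 + 12)² = ((½)*(⅓)*(-8 - 3) + 12)² = ((½)*(⅓)*(-11) + 12)² = (-11/6 + 12)² = (61/6)² = 3721/36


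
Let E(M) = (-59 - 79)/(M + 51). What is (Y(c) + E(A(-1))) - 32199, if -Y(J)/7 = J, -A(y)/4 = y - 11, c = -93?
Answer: -1041130/33 ≈ -31549.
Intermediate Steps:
A(y) = 44 - 4*y (A(y) = -4*(y - 11) = -4*(-11 + y) = 44 - 4*y)
Y(J) = -7*J
E(M) = -138/(51 + M)
(Y(c) + E(A(-1))) - 32199 = (-7*(-93) - 138/(51 + (44 - 4*(-1)))) - 32199 = (651 - 138/(51 + (44 + 4))) - 32199 = (651 - 138/(51 + 48)) - 32199 = (651 - 138/99) - 32199 = (651 - 138*1/99) - 32199 = (651 - 46/33) - 32199 = 21437/33 - 32199 = -1041130/33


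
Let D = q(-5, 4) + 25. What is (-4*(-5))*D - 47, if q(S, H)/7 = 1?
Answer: 593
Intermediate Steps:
q(S, H) = 7 (q(S, H) = 7*1 = 7)
D = 32 (D = 7 + 25 = 32)
(-4*(-5))*D - 47 = -4*(-5)*32 - 47 = 20*32 - 47 = 640 - 47 = 593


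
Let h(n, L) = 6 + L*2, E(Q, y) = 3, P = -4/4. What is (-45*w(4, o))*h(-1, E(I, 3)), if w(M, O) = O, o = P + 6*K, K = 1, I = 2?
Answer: -2700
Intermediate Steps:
P = -1 (P = -4*1/4 = -1)
h(n, L) = 6 + 2*L
o = 5 (o = -1 + 6*1 = -1 + 6 = 5)
(-45*w(4, o))*h(-1, E(I, 3)) = (-45*5)*(6 + 2*3) = -225*(6 + 6) = -225*12 = -2700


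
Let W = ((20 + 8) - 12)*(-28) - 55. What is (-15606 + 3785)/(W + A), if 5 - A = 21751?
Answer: 11821/22249 ≈ 0.53130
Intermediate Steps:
A = -21746 (A = 5 - 1*21751 = 5 - 21751 = -21746)
W = -503 (W = (28 - 12)*(-28) - 55 = 16*(-28) - 55 = -448 - 55 = -503)
(-15606 + 3785)/(W + A) = (-15606 + 3785)/(-503 - 21746) = -11821/(-22249) = -11821*(-1/22249) = 11821/22249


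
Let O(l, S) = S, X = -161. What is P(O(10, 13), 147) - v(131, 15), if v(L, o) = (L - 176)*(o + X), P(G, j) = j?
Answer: -6423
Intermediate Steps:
v(L, o) = (-176 + L)*(-161 + o) (v(L, o) = (L - 176)*(o - 161) = (-176 + L)*(-161 + o))
P(O(10, 13), 147) - v(131, 15) = 147 - (28336 - 176*15 - 161*131 + 131*15) = 147 - (28336 - 2640 - 21091 + 1965) = 147 - 1*6570 = 147 - 6570 = -6423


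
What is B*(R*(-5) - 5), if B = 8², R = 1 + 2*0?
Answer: -640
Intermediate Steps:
R = 1 (R = 1 + 0 = 1)
B = 64
B*(R*(-5) - 5) = 64*(1*(-5) - 5) = 64*(-5 - 5) = 64*(-10) = -640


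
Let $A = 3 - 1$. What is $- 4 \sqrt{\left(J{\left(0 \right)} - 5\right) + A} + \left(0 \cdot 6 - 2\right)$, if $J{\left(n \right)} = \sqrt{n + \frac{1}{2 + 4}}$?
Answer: $-2 - \frac{2 i \sqrt{108 - 6 \sqrt{6}}}{3} \approx -2.0 - 6.4396 i$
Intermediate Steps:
$J{\left(n \right)} = \sqrt{\frac{1}{6} + n}$ ($J{\left(n \right)} = \sqrt{n + \frac{1}{6}} = \sqrt{\frac{1}{6} + n}$)
$A = 2$
$- 4 \sqrt{\left(J{\left(0 \right)} - 5\right) + A} + \left(0 \cdot 6 - 2\right) = - 4 \sqrt{\left(\frac{\sqrt{6 + 36 \cdot 0}}{6} - 5\right) + 2} + \left(0 \cdot 6 - 2\right) = - 4 \sqrt{\left(\frac{\sqrt{6 + 0}}{6} - 5\right) + 2} + \left(0 - 2\right) = - 4 \sqrt{\left(\frac{\sqrt{6}}{6} - 5\right) + 2} - 2 = - 4 \sqrt{\left(-5 + \frac{\sqrt{6}}{6}\right) + 2} - 2 = - 4 \sqrt{-3 + \frac{\sqrt{6}}{6}} - 2 = -2 - 4 \sqrt{-3 + \frac{\sqrt{6}}{6}}$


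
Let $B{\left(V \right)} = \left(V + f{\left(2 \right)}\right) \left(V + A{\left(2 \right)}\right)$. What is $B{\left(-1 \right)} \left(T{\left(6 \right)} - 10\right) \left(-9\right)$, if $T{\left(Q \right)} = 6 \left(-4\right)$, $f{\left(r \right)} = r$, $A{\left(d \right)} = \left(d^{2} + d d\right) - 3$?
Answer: $1224$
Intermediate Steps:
$A{\left(d \right)} = -3 + 2 d^{2}$ ($A{\left(d \right)} = \left(d^{2} + d^{2}\right) - 3 = 2 d^{2} - 3 = -3 + 2 d^{2}$)
$T{\left(Q \right)} = -24$
$B{\left(V \right)} = \left(2 + V\right) \left(5 + V\right)$ ($B{\left(V \right)} = \left(V + 2\right) \left(V - \left(3 - 2 \cdot 2^{2}\right)\right) = \left(2 + V\right) \left(V + \left(-3 + 2 \cdot 4\right)\right) = \left(2 + V\right) \left(V + \left(-3 + 8\right)\right) = \left(2 + V\right) \left(V + 5\right) = \left(2 + V\right) \left(5 + V\right)$)
$B{\left(-1 \right)} \left(T{\left(6 \right)} - 10\right) \left(-9\right) = \left(10 + \left(-1\right)^{2} + 7 \left(-1\right)\right) \left(-24 - 10\right) \left(-9\right) = \left(10 + 1 - 7\right) \left(-34\right) \left(-9\right) = 4 \left(-34\right) \left(-9\right) = \left(-136\right) \left(-9\right) = 1224$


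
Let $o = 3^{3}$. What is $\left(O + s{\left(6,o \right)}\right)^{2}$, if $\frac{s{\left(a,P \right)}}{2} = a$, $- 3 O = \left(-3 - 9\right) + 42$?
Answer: $4$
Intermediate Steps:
$O = -10$ ($O = - \frac{\left(-3 - 9\right) + 42}{3} = - \frac{-12 + 42}{3} = \left(- \frac{1}{3}\right) 30 = -10$)
$o = 27$
$s{\left(a,P \right)} = 2 a$
$\left(O + s{\left(6,o \right)}\right)^{2} = \left(-10 + 2 \cdot 6\right)^{2} = \left(-10 + 12\right)^{2} = 2^{2} = 4$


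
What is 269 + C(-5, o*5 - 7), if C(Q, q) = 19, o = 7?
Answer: 288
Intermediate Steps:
269 + C(-5, o*5 - 7) = 269 + 19 = 288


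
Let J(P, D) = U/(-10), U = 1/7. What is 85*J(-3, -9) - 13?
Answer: -199/14 ≈ -14.214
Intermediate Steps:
U = 1/7 (U = 1*(1/7) = 1/7 ≈ 0.14286)
J(P, D) = -1/70 (J(P, D) = (1/7)/(-10) = (1/7)*(-1/10) = -1/70)
85*J(-3, -9) - 13 = 85*(-1/70) - 13 = -17/14 - 13 = -199/14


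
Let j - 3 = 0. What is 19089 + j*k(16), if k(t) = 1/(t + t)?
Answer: 610851/32 ≈ 19089.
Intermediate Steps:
j = 3 (j = 3 + 0 = 3)
k(t) = 1/(2*t)
19089 + j*k(16) = 19089 + 3*((1/2)/16) = 19089 + 3*((1/2)*(1/16)) = 19089 + 3*(1/32) = 19089 + 3/32 = 610851/32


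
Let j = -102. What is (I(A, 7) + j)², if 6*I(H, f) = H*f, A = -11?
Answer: 474721/36 ≈ 13187.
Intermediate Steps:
I(H, f) = H*f/6 (I(H, f) = (H*f)/6 = H*f/6)
(I(A, 7) + j)² = ((⅙)*(-11)*7 - 102)² = (-77/6 - 102)² = (-689/6)² = 474721/36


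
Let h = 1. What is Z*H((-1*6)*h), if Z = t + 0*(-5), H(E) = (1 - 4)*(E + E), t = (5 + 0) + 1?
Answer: 216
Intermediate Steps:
t = 6 (t = 5 + 1 = 6)
H(E) = -6*E
Z = 6 (Z = 6 + 0*(-5) = 6 + 0 = 6)
Z*H((-1*6)*h) = 6*(-6*(-1*6)) = 6*(-(-36)) = 6*(-6*(-6)) = 6*36 = 216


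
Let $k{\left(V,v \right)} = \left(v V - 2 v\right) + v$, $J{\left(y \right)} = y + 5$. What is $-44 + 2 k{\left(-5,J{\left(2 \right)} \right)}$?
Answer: $-128$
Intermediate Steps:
$J{\left(y \right)} = 5 + y$
$k{\left(V,v \right)} = - v + V v$ ($k{\left(V,v \right)} = \left(V v - 2 v\right) + v = \left(- 2 v + V v\right) + v = - v + V v$)
$-44 + 2 k{\left(-5,J{\left(2 \right)} \right)} = -44 + 2 \left(5 + 2\right) \left(-1 - 5\right) = -44 + 2 \cdot 7 \left(-6\right) = -44 + 2 \left(-42\right) = -44 - 84 = -128$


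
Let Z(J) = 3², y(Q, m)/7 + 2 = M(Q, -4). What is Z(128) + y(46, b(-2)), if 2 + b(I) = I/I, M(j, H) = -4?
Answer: -33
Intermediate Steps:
b(I) = -1 (b(I) = -2 + I/I = -2 + 1 = -1)
y(Q, m) = -42 (y(Q, m) = -14 + 7*(-4) = -14 - 28 = -42)
Z(J) = 9
Z(128) + y(46, b(-2)) = 9 - 42 = -33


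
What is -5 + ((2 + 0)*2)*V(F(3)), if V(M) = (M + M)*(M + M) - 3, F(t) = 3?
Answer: 127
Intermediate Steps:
V(M) = -3 + 4*M² (V(M) = (2*M)*(2*M) - 3 = 4*M² - 3 = -3 + 4*M²)
-5 + ((2 + 0)*2)*V(F(3)) = -5 + ((2 + 0)*2)*(-3 + 4*3²) = -5 + (2*2)*(-3 + 4*9) = -5 + 4*(-3 + 36) = -5 + 4*33 = -5 + 132 = 127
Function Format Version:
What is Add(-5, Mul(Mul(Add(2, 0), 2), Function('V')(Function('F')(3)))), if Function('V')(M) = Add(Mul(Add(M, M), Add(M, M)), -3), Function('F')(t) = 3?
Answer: 127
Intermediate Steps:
Function('V')(M) = Add(-3, Mul(4, Pow(M, 2))) (Function('V')(M) = Add(Mul(Mul(2, M), Mul(2, M)), -3) = Add(Mul(4, Pow(M, 2)), -3) = Add(-3, Mul(4, Pow(M, 2))))
Add(-5, Mul(Mul(Add(2, 0), 2), Function('V')(Function('F')(3)))) = Add(-5, Mul(Mul(Add(2, 0), 2), Add(-3, Mul(4, Pow(3, 2))))) = Add(-5, Mul(Mul(2, 2), Add(-3, Mul(4, 9)))) = Add(-5, Mul(4, Add(-3, 36))) = Add(-5, Mul(4, 33)) = Add(-5, 132) = 127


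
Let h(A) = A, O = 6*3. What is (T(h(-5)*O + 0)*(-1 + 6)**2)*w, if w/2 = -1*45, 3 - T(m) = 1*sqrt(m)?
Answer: -6750 + 6750*I*sqrt(10) ≈ -6750.0 + 21345.0*I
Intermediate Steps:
O = 18
T(m) = 3 - sqrt(m)
w = -90 (w = 2*(-1*45) = 2*(-45) = -90)
(T(h(-5)*O + 0)*(-1 + 6)**2)*w = ((3 - sqrt(-5*18 + 0))*(-1 + 6)**2)*(-90) = ((3 - sqrt(-90 + 0))*5**2)*(-90) = ((3 - sqrt(-90))*25)*(-90) = ((3 - 3*I*sqrt(10))*25)*(-90) = (75 - 75*I*sqrt(10))*(-90) = -6750 + 6750*I*sqrt(10)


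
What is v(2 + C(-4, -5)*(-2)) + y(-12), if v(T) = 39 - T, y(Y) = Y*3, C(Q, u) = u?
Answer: -9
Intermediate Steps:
y(Y) = 3*Y
v(2 + C(-4, -5)*(-2)) + y(-12) = (39 - (2 - 5*(-2))) + 3*(-12) = (39 - (2 + 10)) - 36 = (39 - 1*12) - 36 = (39 - 12) - 36 = 27 - 36 = -9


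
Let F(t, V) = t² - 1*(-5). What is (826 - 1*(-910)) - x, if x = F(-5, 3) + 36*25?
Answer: 806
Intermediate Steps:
F(t, V) = 5 + t² (F(t, V) = t² + 5 = 5 + t²)
x = 930 (x = (5 + (-5)²) + 36*25 = (5 + 25) + 900 = 30 + 900 = 930)
(826 - 1*(-910)) - x = (826 - 1*(-910)) - 1*930 = (826 + 910) - 930 = 1736 - 930 = 806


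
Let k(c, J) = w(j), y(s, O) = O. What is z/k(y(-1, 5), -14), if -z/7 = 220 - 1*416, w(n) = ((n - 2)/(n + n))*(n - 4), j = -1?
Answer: -2744/15 ≈ -182.93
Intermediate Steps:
w(n) = (-4 + n)*(-2 + n)/(2*n) (w(n) = ((-2 + n)/((2*n)))*(-4 + n) = ((-2 + n)*(1/(2*n)))*(-4 + n) = ((-2 + n)/(2*n))*(-4 + n) = (-4 + n)*(-2 + n)/(2*n))
k(c, J) = -15/2 (k(c, J) = -3 + (½)*(-1) + 4/(-1) = -3 - ½ + 4*(-1) = -3 - ½ - 4 = -15/2)
z = 1372 (z = -7*(220 - 1*416) = -7*(220 - 416) = -7*(-196) = 1372)
z/k(y(-1, 5), -14) = 1372/(-15/2) = 1372*(-2/15) = -2744/15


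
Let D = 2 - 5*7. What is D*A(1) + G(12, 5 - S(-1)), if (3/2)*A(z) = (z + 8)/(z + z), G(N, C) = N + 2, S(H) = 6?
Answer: -85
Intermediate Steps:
G(N, C) = 2 + N
D = -33 (D = 2 - 35 = -33)
A(z) = (8 + z)/(3*z) (A(z) = 2*((z + 8)/(z + z))/3 = 2*((8 + z)/((2*z)))/3 = 2*((8 + z)*(1/(2*z)))/3 = 2*((8 + z)/(2*z))/3 = (8 + z)/(3*z))
D*A(1) + G(12, 5 - S(-1)) = -11*(8 + 1)/1 + (2 + 12) = -11*9 + 14 = -33*3 + 14 = -99 + 14 = -85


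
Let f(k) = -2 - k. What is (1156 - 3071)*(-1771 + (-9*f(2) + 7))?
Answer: 3309120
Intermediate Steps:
(1156 - 3071)*(-1771 + (-9*f(2) + 7)) = (1156 - 3071)*(-1771 + (-9*(-2 - 1*2) + 7)) = -1915*(-1771 + (-9*(-2 - 2) + 7)) = -1915*(-1771 + (-9*(-4) + 7)) = -1915*(-1771 + (36 + 7)) = -1915*(-1771 + 43) = -1915*(-1728) = 3309120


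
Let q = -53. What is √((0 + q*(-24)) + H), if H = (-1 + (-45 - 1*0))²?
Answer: 22*√7 ≈ 58.207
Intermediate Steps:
H = 2116 (H = (-1 + (-45 + 0))² = (-1 - 45)² = (-46)² = 2116)
√((0 + q*(-24)) + H) = √((0 - 53*(-24)) + 2116) = √((0 + 1272) + 2116) = √(1272 + 2116) = √3388 = 22*√7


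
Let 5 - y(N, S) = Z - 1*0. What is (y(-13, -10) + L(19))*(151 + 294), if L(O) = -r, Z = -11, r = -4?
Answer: 8900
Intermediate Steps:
y(N, S) = 16 (y(N, S) = 5 - (-11 - 1*0) = 5 - (-11 + 0) = 5 - 1*(-11) = 5 + 11 = 16)
L(O) = 4 (L(O) = -1*(-4) = 4)
(y(-13, -10) + L(19))*(151 + 294) = (16 + 4)*(151 + 294) = 20*445 = 8900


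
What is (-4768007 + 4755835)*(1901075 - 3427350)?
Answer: 18577819300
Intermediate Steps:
(-4768007 + 4755835)*(1901075 - 3427350) = -12172*(-1526275) = 18577819300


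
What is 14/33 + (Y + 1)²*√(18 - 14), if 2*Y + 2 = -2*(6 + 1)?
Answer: 3248/33 ≈ 98.424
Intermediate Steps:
Y = -8 (Y = -1 + (-2*(6 + 1))/2 = -1 + (-2*7)/2 = -1 + (½)*(-14) = -1 - 7 = -8)
14/33 + (Y + 1)²*√(18 - 14) = 14/33 + (-8 + 1)²*√(18 - 14) = 14*(1/33) + (-7)²*√4 = 14/33 + 49*2 = 14/33 + 98 = 3248/33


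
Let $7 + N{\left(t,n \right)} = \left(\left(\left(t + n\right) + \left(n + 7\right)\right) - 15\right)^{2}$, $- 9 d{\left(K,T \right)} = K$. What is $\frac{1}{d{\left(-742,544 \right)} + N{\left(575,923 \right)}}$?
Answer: $\frac{9}{52403800} \approx 1.7174 \cdot 10^{-7}$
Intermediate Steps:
$d{\left(K,T \right)} = - \frac{K}{9}$
$N{\left(t,n \right)} = -7 + \left(-8 + t + 2 n\right)^{2}$ ($N{\left(t,n \right)} = -7 + \left(\left(\left(t + n\right) + \left(n + 7\right)\right) - 15\right)^{2} = -7 + \left(\left(\left(n + t\right) + \left(7 + n\right)\right) - 15\right)^{2} = -7 + \left(\left(7 + t + 2 n\right) - 15\right)^{2} = -7 + \left(-8 + t + 2 n\right)^{2}$)
$\frac{1}{d{\left(-742,544 \right)} + N{\left(575,923 \right)}} = \frac{1}{\left(- \frac{1}{9}\right) \left(-742\right) - \left(7 - \left(-8 + 575 + 2 \cdot 923\right)^{2}\right)} = \frac{1}{\frac{742}{9} - \left(7 - \left(-8 + 575 + 1846\right)^{2}\right)} = \frac{1}{\frac{742}{9} - \left(7 - 2413^{2}\right)} = \frac{1}{\frac{742}{9} + \left(-7 + 5822569\right)} = \frac{1}{\frac{742}{9} + 5822562} = \frac{1}{\frac{52403800}{9}} = \frac{9}{52403800}$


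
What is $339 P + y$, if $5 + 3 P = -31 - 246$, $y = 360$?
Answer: $-31506$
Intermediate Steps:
$P = -94$ ($P = - \frac{5}{3} + \frac{-31 - 246}{3} = - \frac{5}{3} + \frac{1}{3} \left(-277\right) = - \frac{5}{3} - \frac{277}{3} = -94$)
$339 P + y = 339 \left(-94\right) + 360 = -31866 + 360 = -31506$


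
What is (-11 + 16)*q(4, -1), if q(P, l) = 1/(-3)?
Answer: -5/3 ≈ -1.6667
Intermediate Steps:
q(P, l) = -1/3
(-11 + 16)*q(4, -1) = (-11 + 16)*(-1/3) = 5*(-1/3) = -5/3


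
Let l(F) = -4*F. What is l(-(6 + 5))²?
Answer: 1936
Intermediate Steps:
l(-(6 + 5))² = (-(-4)*(6 + 5))² = (-(-4)*11)² = (-4*(-11))² = 44² = 1936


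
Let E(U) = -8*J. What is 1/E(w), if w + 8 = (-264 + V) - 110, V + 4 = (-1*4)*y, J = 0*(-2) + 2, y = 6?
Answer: -1/16 ≈ -0.062500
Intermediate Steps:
J = 2 (J = 0 + 2 = 2)
V = -28 (V = -4 - 1*4*6 = -4 - 4*6 = -4 - 24 = -28)
w = -410 (w = -8 + ((-264 - 28) - 110) = -8 + (-292 - 110) = -8 - 402 = -410)
E(U) = -16 (E(U) = -8*2 = -16)
1/E(w) = 1/(-16) = -1/16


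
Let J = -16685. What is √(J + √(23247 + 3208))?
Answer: √(-16685 + √26455) ≈ 128.54*I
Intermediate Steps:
√(J + √(23247 + 3208)) = √(-16685 + √(23247 + 3208)) = √(-16685 + √26455)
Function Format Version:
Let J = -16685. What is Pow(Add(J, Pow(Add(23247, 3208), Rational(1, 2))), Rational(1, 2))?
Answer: Pow(Add(-16685, Pow(26455, Rational(1, 2))), Rational(1, 2)) ≈ Mul(128.54, I)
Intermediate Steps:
Pow(Add(J, Pow(Add(23247, 3208), Rational(1, 2))), Rational(1, 2)) = Pow(Add(-16685, Pow(Add(23247, 3208), Rational(1, 2))), Rational(1, 2)) = Pow(Add(-16685, Pow(26455, Rational(1, 2))), Rational(1, 2))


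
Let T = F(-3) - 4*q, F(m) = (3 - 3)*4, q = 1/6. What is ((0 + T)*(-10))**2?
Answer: 400/9 ≈ 44.444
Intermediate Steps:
q = 1/6 ≈ 0.16667
F(m) = 0 (F(m) = 0*4 = 0)
T = -2/3 (T = 0 - 4*1/6 = 0 - 2/3 = -2/3 ≈ -0.66667)
((0 + T)*(-10))**2 = ((0 - 2/3)*(-10))**2 = (-2/3*(-10))**2 = (20/3)**2 = 400/9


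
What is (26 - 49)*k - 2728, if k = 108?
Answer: -5212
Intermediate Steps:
(26 - 49)*k - 2728 = (26 - 49)*108 - 2728 = -23*108 - 2728 = -2484 - 2728 = -5212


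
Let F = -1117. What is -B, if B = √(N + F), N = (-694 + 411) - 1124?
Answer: -2*I*√631 ≈ -50.239*I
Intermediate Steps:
N = -1407 (N = -283 - 1124 = -1407)
B = 2*I*√631 (B = √(-1407 - 1117) = √(-2524) = 2*I*√631 ≈ 50.239*I)
-B = -2*I*√631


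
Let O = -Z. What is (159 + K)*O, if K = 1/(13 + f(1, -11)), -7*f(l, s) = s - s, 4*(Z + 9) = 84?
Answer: -24816/13 ≈ -1908.9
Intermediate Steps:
Z = 12 (Z = -9 + (¼)*84 = -9 + 21 = 12)
O = -12 (O = -1*12 = -12)
f(l, s) = 0 (f(l, s) = -(s - s)/7 = -⅐*0 = 0)
K = 1/13 (K = 1/(13 + 0) = 1/13 ≈ 0.076923)
(159 + K)*O = (159 + 1/13)*(-12) = (2068/13)*(-12) = -24816/13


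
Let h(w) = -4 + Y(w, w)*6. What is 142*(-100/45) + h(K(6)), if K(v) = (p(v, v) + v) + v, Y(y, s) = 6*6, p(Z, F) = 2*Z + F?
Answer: -932/9 ≈ -103.56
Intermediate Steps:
p(Z, F) = F + 2*Z
Y(y, s) = 36
K(v) = 5*v (K(v) = ((v + 2*v) + v) + v = (3*v + v) + v = 4*v + v = 5*v)
h(w) = 212 (h(w) = -4 + 36*6 = -4 + 216 = 212)
142*(-100/45) + h(K(6)) = 142*(-100/45) + 212 = 142*(-100*1/45) + 212 = 142*(-20/9) + 212 = -2840/9 + 212 = -932/9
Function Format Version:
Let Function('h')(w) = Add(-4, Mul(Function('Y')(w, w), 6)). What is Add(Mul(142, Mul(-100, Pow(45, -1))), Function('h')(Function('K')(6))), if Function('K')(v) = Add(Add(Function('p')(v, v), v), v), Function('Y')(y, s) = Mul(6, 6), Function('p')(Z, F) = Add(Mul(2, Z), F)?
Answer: Rational(-932, 9) ≈ -103.56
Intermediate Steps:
Function('p')(Z, F) = Add(F, Mul(2, Z))
Function('Y')(y, s) = 36
Function('K')(v) = Mul(5, v) (Function('K')(v) = Add(Add(Add(v, Mul(2, v)), v), v) = Add(Add(Mul(3, v), v), v) = Add(Mul(4, v), v) = Mul(5, v))
Function('h')(w) = 212 (Function('h')(w) = Add(-4, Mul(36, 6)) = Add(-4, 216) = 212)
Add(Mul(142, Mul(-100, Pow(45, -1))), Function('h')(Function('K')(6))) = Add(Mul(142, Mul(-100, Pow(45, -1))), 212) = Add(Mul(142, Mul(-100, Rational(1, 45))), 212) = Add(Mul(142, Rational(-20, 9)), 212) = Add(Rational(-2840, 9), 212) = Rational(-932, 9)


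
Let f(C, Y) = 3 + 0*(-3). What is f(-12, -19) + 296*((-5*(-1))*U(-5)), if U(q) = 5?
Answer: 7403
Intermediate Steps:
f(C, Y) = 3 (f(C, Y) = 3 + 0 = 3)
f(-12, -19) + 296*((-5*(-1))*U(-5)) = 3 + 296*(-5*(-1)*5) = 3 + 296*(5*5) = 3 + 296*25 = 3 + 7400 = 7403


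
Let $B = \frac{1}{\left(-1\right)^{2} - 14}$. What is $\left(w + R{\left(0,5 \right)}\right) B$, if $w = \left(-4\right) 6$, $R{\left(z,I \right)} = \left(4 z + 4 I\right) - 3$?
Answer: $\frac{7}{13} \approx 0.53846$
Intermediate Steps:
$B = - \frac{1}{13}$ ($B = \frac{1}{1 - 14} = \frac{1}{-13} = - \frac{1}{13} \approx -0.076923$)
$R{\left(z,I \right)} = -3 + 4 I + 4 z$ ($R{\left(z,I \right)} = \left(4 I + 4 z\right) - 3 = -3 + 4 I + 4 z$)
$w = -24$
$\left(w + R{\left(0,5 \right)}\right) B = \left(-24 + \left(-3 + 4 \cdot 5 + 4 \cdot 0\right)\right) \left(- \frac{1}{13}\right) = \left(-24 + \left(-3 + 20 + 0\right)\right) \left(- \frac{1}{13}\right) = \left(-24 + 17\right) \left(- \frac{1}{13}\right) = \left(-7\right) \left(- \frac{1}{13}\right) = \frac{7}{13}$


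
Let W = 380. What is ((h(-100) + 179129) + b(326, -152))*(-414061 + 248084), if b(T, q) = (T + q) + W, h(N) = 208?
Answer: -29857768507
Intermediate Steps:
b(T, q) = 380 + T + q (b(T, q) = (T + q) + 380 = 380 + T + q)
((h(-100) + 179129) + b(326, -152))*(-414061 + 248084) = ((208 + 179129) + (380 + 326 - 152))*(-414061 + 248084) = (179337 + 554)*(-165977) = 179891*(-165977) = -29857768507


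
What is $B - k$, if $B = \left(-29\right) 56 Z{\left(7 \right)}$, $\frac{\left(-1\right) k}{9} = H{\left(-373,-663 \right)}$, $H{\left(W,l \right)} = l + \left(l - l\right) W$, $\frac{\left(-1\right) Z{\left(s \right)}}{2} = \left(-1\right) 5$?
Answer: $-22207$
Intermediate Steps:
$Z{\left(s \right)} = 10$ ($Z{\left(s \right)} = - 2 \left(\left(-1\right) 5\right) = \left(-2\right) \left(-5\right) = 10$)
$H{\left(W,l \right)} = l$ ($H{\left(W,l \right)} = l + 0 W = l + 0 = l$)
$k = 5967$ ($k = \left(-9\right) \left(-663\right) = 5967$)
$B = -16240$ ($B = \left(-29\right) 56 \cdot 10 = \left(-1624\right) 10 = -16240$)
$B - k = -16240 - 5967 = -22207$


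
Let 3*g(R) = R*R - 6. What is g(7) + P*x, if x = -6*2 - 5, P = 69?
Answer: -3476/3 ≈ -1158.7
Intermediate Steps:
g(R) = -2 + R²/3 (g(R) = (R*R - 6)/3 = (R² - 6)/3 = (-6 + R²)/3 = -2 + R²/3)
x = -17 (x = -12 - 5 = -17)
g(7) + P*x = (-2 + (⅓)*7²) + 69*(-17) = (-2 + (⅓)*49) - 1173 = (-2 + 49/3) - 1173 = 43/3 - 1173 = -3476/3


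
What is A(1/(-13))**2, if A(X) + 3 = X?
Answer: 1600/169 ≈ 9.4675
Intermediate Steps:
A(X) = -3 + X
A(1/(-13))**2 = (-3 + 1/(-13))**2 = (-3 - 1/13)**2 = (-40/13)**2 = 1600/169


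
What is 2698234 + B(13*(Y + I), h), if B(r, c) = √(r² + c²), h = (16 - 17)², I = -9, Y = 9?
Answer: 2698235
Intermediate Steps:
h = 1 (h = (-1)² = 1)
B(r, c) = √(c² + r²)
2698234 + B(13*(Y + I), h) = 2698234 + √(1² + (13*(9 - 9))²) = 2698234 + √(1 + (13*0)²) = 2698234 + √(1 + 0²) = 2698234 + √(1 + 0) = 2698234 + √1 = 2698234 + 1 = 2698235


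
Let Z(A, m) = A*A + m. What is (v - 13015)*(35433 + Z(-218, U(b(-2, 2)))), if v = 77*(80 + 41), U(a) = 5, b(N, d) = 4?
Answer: -306793476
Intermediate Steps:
v = 9317 (v = 77*121 = 9317)
Z(A, m) = m + A² (Z(A, m) = A² + m = m + A²)
(v - 13015)*(35433 + Z(-218, U(b(-2, 2)))) = (9317 - 13015)*(35433 + (5 + (-218)²)) = -3698*(35433 + (5 + 47524)) = -3698*(35433 + 47529) = -3698*82962 = -306793476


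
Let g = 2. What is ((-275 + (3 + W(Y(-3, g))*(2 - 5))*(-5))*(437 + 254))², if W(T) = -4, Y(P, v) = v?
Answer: 58491422500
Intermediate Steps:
((-275 + (3 + W(Y(-3, g))*(2 - 5))*(-5))*(437 + 254))² = ((-275 + (3 - 4*(2 - 5))*(-5))*(437 + 254))² = ((-275 + (3 - 4*(-3))*(-5))*691)² = ((-275 + (3 + 12)*(-5))*691)² = ((-275 + 15*(-5))*691)² = ((-275 - 75)*691)² = (-350*691)² = (-241850)² = 58491422500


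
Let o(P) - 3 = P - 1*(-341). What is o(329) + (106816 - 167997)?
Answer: -60508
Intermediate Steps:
o(P) = 344 + P (o(P) = 3 + (P - 1*(-341)) = 3 + (P + 341) = 3 + (341 + P) = 344 + P)
o(329) + (106816 - 167997) = (344 + 329) + (106816 - 167997) = 673 - 61181 = -60508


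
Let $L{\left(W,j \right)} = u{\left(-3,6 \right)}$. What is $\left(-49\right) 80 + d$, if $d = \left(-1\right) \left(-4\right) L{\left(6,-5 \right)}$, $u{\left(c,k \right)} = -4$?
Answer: $-3936$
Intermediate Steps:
$L{\left(W,j \right)} = -4$
$d = -16$ ($d = \left(-1\right) \left(-4\right) \left(-4\right) = 4 \left(-4\right) = -16$)
$\left(-49\right) 80 + d = \left(-49\right) 80 - 16 = -3920 - 16 = -3936$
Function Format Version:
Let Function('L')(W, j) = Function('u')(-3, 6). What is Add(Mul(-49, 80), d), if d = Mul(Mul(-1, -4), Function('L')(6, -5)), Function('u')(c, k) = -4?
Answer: -3936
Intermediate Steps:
Function('L')(W, j) = -4
d = -16 (d = Mul(Mul(-1, -4), -4) = Mul(4, -4) = -16)
Add(Mul(-49, 80), d) = Add(Mul(-49, 80), -16) = Add(-3920, -16) = -3936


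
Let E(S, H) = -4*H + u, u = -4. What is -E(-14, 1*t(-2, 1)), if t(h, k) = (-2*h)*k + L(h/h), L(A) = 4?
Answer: 36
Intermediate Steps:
t(h, k) = 4 - 2*h*k (t(h, k) = (-2*h)*k + 4 = -2*h*k + 4 = 4 - 2*h*k)
E(S, H) = -4 - 4*H (E(S, H) = -4*H - 4 = -4 - 4*H)
-E(-14, 1*t(-2, 1)) = -(-4 - 4*(4 - 2*(-2)*1)) = -(-4 - 4*(4 + 4)) = -(-4 - 4*8) = -(-4 - 32) = -1*(-36) = 36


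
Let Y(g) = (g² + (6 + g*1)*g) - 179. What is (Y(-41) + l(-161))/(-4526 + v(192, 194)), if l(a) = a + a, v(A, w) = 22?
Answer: -2615/4504 ≈ -0.58060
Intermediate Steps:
Y(g) = -179 + g² + g*(6 + g) (Y(g) = (g² + (6 + g)*g) - 179 = (g² + g*(6 + g)) - 179 = -179 + g² + g*(6 + g))
l(a) = 2*a
(Y(-41) + l(-161))/(-4526 + v(192, 194)) = ((-179 + 2*(-41)² + 6*(-41)) + 2*(-161))/(-4526 + 22) = ((-179 + 2*1681 - 246) - 322)/(-4504) = ((-179 + 3362 - 246) - 322)*(-1/4504) = (2937 - 322)*(-1/4504) = 2615*(-1/4504) = -2615/4504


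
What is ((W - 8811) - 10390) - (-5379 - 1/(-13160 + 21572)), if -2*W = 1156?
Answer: -121132799/8412 ≈ -14400.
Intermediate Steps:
W = -578 (W = -½*1156 = -578)
((W - 8811) - 10390) - (-5379 - 1/(-13160 + 21572)) = ((-578 - 8811) - 10390) - (-5379 - 1/(-13160 + 21572)) = (-9389 - 10390) - (-5379 - 1/8412) = -19779 - (-5379 - 1*1/8412) = -19779 - (-5379 - 1/8412) = -19779 - 1*(-45248149/8412) = -19779 + 45248149/8412 = -121132799/8412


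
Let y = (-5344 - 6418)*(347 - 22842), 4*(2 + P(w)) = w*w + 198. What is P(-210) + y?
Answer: 529194525/2 ≈ 2.6460e+8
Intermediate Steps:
P(w) = 95/2 + w²/4 (P(w) = -2 + (w*w + 198)/4 = -2 + (w² + 198)/4 = -2 + (198 + w²)/4 = -2 + (99/2 + w²/4) = 95/2 + w²/4)
y = 264586190 (y = -11762*(-22495) = 264586190)
P(-210) + y = (95/2 + (¼)*(-210)²) + 264586190 = (95/2 + (¼)*44100) + 264586190 = (95/2 + 11025) + 264586190 = 22145/2 + 264586190 = 529194525/2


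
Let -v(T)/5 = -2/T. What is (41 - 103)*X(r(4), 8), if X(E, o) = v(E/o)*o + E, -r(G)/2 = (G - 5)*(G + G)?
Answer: -3472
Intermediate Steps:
r(G) = -4*G*(-5 + G) (r(G) = -2*(G - 5)*(G + G) = -2*(-5 + G)*2*G = -4*G*(-5 + G))
v(T) = 10/T (v(T) = -(-10)/T = 10/T)
X(E, o) = E + 10*o**2/E (X(E, o) = (10/((E/o)))*o + E = (10*(o/E))*o + E = (10*o/E)*o + E = 10*o**2/E + E = E + 10*o**2/E)
(41 - 103)*X(r(4), 8) = (41 - 103)*(4*4*(5 - 1*4) + 10*8**2/(4*4*(5 - 1*4))) = -62*(4*4*(5 - 4) + 10*64/(4*4*(5 - 4))) = -62*(4*4*1 + 10*64/(4*4*1)) = -62*(16 + 10*64/16) = -62*(16 + 10*(1/16)*64) = -62*(16 + 40) = -62*56 = -3472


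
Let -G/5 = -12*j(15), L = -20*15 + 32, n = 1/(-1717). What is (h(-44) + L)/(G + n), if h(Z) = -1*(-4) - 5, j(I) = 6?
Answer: -461873/618119 ≈ -0.74722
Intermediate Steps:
n = -1/1717 ≈ -0.00058241
h(Z) = -1 (h(Z) = 4 - 5 = -1)
L = -268 (L = -300 + 32 = -268)
G = 360 (G = -(-60)*6 = -5*(-72) = 360)
(h(-44) + L)/(G + n) = (-1 - 268)/(360 - 1/1717) = -269/618119/1717 = -269*1717/618119 = -461873/618119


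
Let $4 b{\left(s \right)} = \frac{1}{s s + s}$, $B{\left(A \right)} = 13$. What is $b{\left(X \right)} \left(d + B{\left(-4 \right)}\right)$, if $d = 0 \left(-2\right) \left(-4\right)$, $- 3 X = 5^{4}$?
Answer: $\frac{117}{1555000} \approx 7.5241 \cdot 10^{-5}$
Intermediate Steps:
$X = - \frac{625}{3}$ ($X = - \frac{5^{4}}{3} = \left(- \frac{1}{3}\right) 625 = - \frac{625}{3} \approx -208.33$)
$d = 0$ ($d = 0 \left(-4\right) = 0$)
$b{\left(s \right)} = \frac{1}{4 \left(s + s^{2}\right)}$ ($b{\left(s \right)} = \frac{1}{4 \left(s s + s\right)} = \frac{1}{4 \left(s^{2} + s\right)} = \frac{1}{4 \left(s + s^{2}\right)}$)
$b{\left(X \right)} \left(d + B{\left(-4 \right)}\right) = \frac{1}{4 \left(- \frac{625}{3}\right) \left(1 - \frac{625}{3}\right)} \left(0 + 13\right) = \frac{1}{4} \left(- \frac{3}{625}\right) \frac{1}{- \frac{622}{3}} \cdot 13 = \frac{1}{4} \left(- \frac{3}{625}\right) \left(- \frac{3}{622}\right) 13 = \frac{9}{1555000} \cdot 13 = \frac{117}{1555000}$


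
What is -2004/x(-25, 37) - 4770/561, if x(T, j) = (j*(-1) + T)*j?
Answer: -1636356/214489 ≈ -7.6291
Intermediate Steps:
x(T, j) = j*(T - j) (x(T, j) = (-j + T)*j = (T - j)*j = j*(T - j))
-2004/x(-25, 37) - 4770/561 = -2004*1/(37*(-25 - 1*37)) - 4770/561 = -2004*1/(37*(-25 - 37)) - 4770*1/561 = -2004/(37*(-62)) - 1590/187 = -2004/(-2294) - 1590/187 = -2004*(-1/2294) - 1590/187 = 1002/1147 - 1590/187 = -1636356/214489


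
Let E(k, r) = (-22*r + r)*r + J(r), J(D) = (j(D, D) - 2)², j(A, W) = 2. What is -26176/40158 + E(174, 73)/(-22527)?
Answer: 216909715/50257737 ≈ 4.3159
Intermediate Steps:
J(D) = 0 (J(D) = (2 - 2)² = 0² = 0)
E(k, r) = -21*r² (E(k, r) = (-22*r + r)*r + 0 = (-21*r)*r + 0 = -21*r² + 0 = -21*r²)
-26176/40158 + E(174, 73)/(-22527) = -26176/40158 - 21*73²/(-22527) = -26176*1/40158 - 21*5329*(-1/22527) = -13088/20079 - 111909*(-1/22527) = -13088/20079 + 37303/7509 = 216909715/50257737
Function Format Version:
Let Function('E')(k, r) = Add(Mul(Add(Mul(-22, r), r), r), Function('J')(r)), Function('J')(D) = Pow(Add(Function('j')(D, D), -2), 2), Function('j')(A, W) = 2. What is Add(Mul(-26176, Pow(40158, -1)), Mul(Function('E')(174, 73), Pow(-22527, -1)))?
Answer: Rational(216909715, 50257737) ≈ 4.3159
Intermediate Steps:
Function('J')(D) = 0 (Function('J')(D) = Pow(Add(2, -2), 2) = Pow(0, 2) = 0)
Function('E')(k, r) = Mul(-21, Pow(r, 2)) (Function('E')(k, r) = Add(Mul(Add(Mul(-22, r), r), r), 0) = Add(Mul(Mul(-21, r), r), 0) = Add(Mul(-21, Pow(r, 2)), 0) = Mul(-21, Pow(r, 2)))
Add(Mul(-26176, Pow(40158, -1)), Mul(Function('E')(174, 73), Pow(-22527, -1))) = Add(Mul(-26176, Pow(40158, -1)), Mul(Mul(-21, Pow(73, 2)), Pow(-22527, -1))) = Add(Mul(-26176, Rational(1, 40158)), Mul(Mul(-21, 5329), Rational(-1, 22527))) = Add(Rational(-13088, 20079), Mul(-111909, Rational(-1, 22527))) = Add(Rational(-13088, 20079), Rational(37303, 7509)) = Rational(216909715, 50257737)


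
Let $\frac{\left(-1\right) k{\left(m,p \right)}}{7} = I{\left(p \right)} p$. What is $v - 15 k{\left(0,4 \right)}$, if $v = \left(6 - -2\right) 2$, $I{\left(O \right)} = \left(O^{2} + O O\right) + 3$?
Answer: $14716$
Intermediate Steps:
$I{\left(O \right)} = 3 + 2 O^{2}$ ($I{\left(O \right)} = \left(O^{2} + O^{2}\right) + 3 = 2 O^{2} + 3 = 3 + 2 O^{2}$)
$k{\left(m,p \right)} = - 7 p \left(3 + 2 p^{2}\right)$ ($k{\left(m,p \right)} = - 7 \left(3 + 2 p^{2}\right) p = - 7 p \left(3 + 2 p^{2}\right)$)
$v = 16$ ($v = \left(6 + 2\right) 2 = 8 \cdot 2 = 16$)
$v - 15 k{\left(0,4 \right)} = 16 - 15 \left(\left(-21\right) 4 - 14 \cdot 4^{3}\right) = 16 - 15 \left(-84 - 896\right) = 16 - -14700 = 16 + 14700 = 14716$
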